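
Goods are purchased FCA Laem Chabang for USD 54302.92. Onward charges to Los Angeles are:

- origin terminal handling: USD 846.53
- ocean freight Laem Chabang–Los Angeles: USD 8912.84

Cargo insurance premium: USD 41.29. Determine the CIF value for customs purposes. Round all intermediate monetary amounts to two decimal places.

CIF value: USD 64103.58

CIF = FCA price + pre-shipment costs + freight + insurance
CIF = 54302.92 + 846.53 + 8912.84 + 41.29 = 64103.58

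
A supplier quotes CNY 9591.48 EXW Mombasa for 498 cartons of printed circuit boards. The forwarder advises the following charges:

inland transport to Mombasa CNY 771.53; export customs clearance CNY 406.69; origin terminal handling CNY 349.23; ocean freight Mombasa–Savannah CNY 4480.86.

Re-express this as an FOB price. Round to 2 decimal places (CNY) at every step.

FOB price: CNY 11118.93

Not relevant to the conversion: freight — on the buyer under both terms; not part of either seller's price.
From EXW to FOB, the seller additionally bears: inland to port, export clearance, origin terminal.
FOB price = 9591.48 + 771.53 + 406.69 + 349.23 = 11118.93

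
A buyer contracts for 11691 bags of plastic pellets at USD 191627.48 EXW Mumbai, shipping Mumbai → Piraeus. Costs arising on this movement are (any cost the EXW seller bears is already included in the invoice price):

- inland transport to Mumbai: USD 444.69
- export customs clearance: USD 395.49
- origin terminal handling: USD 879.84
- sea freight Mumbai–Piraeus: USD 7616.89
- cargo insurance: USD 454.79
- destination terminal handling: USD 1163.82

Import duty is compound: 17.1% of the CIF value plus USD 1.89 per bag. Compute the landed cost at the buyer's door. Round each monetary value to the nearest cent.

Total landed cost: USD 259121.67

EXW: the seller makes goods available at their premises; the buyer bears all onward costs.
CIF value = EXW price + inland to port + export clearance + origin terminal + freight + insurance = 191627.48 + 444.69 + 395.49 + 879.84 + 7616.89 + 454.79 = 201419.18
Ad valorem component: 201419.18 × 17.1% = 34442.68
Specific component: 11691 × 1.89 = 22095.99
Import duty = 34442.68 + 22095.99 = 56538.67
Buyer bears: inland to port 444.69 + export clearance 395.49 + origin terminal 879.84 + freight 7616.89 + insurance 454.79 + destination terminal 1163.82 + duty 56538.67 = 67494.19
Landed cost = invoice 191627.48 + 67494.19 = 259121.67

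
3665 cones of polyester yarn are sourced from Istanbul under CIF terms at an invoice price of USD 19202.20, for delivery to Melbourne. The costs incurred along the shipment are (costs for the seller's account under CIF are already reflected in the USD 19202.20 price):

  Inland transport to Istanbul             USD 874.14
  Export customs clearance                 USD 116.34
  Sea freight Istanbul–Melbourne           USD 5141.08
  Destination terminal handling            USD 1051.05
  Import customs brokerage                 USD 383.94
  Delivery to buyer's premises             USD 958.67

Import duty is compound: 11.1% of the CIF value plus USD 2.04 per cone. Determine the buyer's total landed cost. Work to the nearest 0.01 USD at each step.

CIF: the seller pays costs through ocean freight and marine insurance to the destination port.
Already in the invoice (seller's account under CIF): inland to port, export clearance, freight — exclude.
The CIF price already equals the CIF value: 19202.20
Ad valorem component: 19202.20 × 11.1% = 2131.44
Specific component: 3665 × 2.04 = 7476.60
Import duty = 2131.44 + 7476.60 = 9608.04
Buyer bears: destination terminal 1051.05 + brokerage 383.94 + delivery 958.67 + duty 9608.04 = 12001.70
Landed cost = invoice 19202.20 + 12001.70 = 31203.90

Total landed cost: USD 31203.90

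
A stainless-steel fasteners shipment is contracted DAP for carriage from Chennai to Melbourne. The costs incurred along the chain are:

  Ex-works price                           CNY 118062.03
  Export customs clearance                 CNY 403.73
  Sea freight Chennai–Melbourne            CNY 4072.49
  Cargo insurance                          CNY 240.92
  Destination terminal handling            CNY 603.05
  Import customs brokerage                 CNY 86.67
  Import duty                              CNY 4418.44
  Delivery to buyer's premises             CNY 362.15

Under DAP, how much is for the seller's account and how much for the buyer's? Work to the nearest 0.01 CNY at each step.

DAP: the seller bears all costs to the named destination except import duty and clearance.
Seller's account: goods 118062.03 + export clearance 403.73 + freight 4072.49 + insurance 240.92 + destination terminal 603.05 + delivery 362.15 = 123744.37
Buyer's account: brokerage 86.67 + duty 4418.44 = 4505.11

Seller: CNY 123744.37; buyer: CNY 4505.11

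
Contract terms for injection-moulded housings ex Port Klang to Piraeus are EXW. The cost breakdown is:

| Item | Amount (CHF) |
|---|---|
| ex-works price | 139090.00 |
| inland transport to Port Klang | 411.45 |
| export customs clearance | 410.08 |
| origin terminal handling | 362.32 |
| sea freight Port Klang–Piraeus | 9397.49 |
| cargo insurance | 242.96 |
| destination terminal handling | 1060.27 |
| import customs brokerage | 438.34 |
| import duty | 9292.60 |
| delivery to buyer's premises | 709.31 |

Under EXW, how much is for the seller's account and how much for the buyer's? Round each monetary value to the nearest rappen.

EXW: the seller makes goods available at their premises; the buyer bears all onward costs.
Seller's account: goods 139090.00 = 139090.00
Buyer's account: inland to port 411.45 + export clearance 410.08 + origin terminal 362.32 + freight 9397.49 + insurance 242.96 + destination terminal 1060.27 + brokerage 438.34 + duty 9292.60 + delivery 709.31 = 22324.82

Seller: CHF 139090.00; buyer: CHF 22324.82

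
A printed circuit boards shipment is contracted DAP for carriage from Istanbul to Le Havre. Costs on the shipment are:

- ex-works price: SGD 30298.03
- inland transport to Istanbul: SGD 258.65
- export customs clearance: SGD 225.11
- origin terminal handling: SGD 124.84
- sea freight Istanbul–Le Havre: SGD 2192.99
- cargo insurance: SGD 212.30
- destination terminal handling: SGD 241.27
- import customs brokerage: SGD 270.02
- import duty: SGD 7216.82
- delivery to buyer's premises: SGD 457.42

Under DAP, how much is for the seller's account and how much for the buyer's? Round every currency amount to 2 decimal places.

Seller: SGD 34010.61; buyer: SGD 7486.84

DAP: the seller bears all costs to the named destination except import duty and clearance.
Seller's account: goods 30298.03 + inland to port 258.65 + export clearance 225.11 + origin terminal 124.84 + freight 2192.99 + insurance 212.30 + destination terminal 241.27 + delivery 457.42 = 34010.61
Buyer's account: brokerage 270.02 + duty 7216.82 = 7486.84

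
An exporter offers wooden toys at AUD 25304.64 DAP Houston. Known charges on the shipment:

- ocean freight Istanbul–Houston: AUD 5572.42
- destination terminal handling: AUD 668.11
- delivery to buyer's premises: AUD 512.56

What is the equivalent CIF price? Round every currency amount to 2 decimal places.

CIF price: AUD 24123.97

Not relevant to the conversion: freight — on the seller under both DAP and CIF; already in the DAP price and stays in the CIF price.
From DAP to CIF, the seller no longer bears: destination terminal, delivery.
CIF price = 25304.64 − 668.11 − 512.56 = 24123.97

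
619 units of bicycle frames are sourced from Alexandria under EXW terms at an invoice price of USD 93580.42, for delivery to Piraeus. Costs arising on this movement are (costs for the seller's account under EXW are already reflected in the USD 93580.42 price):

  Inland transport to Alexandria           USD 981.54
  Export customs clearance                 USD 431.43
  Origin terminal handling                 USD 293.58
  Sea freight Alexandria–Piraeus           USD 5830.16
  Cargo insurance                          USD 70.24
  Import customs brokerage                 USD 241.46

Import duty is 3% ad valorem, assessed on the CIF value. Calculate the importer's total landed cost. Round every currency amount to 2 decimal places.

EXW: the seller makes goods available at their premises; the buyer bears all onward costs.
CIF value = EXW price + inland to port + export clearance + origin terminal + freight + insurance = 93580.42 + 981.54 + 431.43 + 293.58 + 5830.16 + 70.24 = 101187.37
Import duty = 101187.37 × 3% = 3035.62
Buyer bears: inland to port 981.54 + export clearance 431.43 + origin terminal 293.58 + freight 5830.16 + insurance 70.24 + brokerage 241.46 + duty 3035.62 = 10884.03
Landed cost = invoice 93580.42 + 10884.03 = 104464.45

Total landed cost: USD 104464.45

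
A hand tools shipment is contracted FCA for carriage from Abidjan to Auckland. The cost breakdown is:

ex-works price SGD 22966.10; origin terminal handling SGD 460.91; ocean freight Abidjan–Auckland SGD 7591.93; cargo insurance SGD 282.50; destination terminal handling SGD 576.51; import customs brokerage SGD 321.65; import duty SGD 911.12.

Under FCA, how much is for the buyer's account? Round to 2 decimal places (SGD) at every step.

FCA: the seller delivers export-cleared goods to the carrier; the buyer bears costs from that point.
Seller's account: goods 22966.10 = 22966.10
Buyer's account: origin terminal 460.91 + freight 7591.93 + insurance 282.50 + destination terminal 576.51 + brokerage 321.65 + duty 911.12 = 10144.62

Buyer's account: SGD 10144.62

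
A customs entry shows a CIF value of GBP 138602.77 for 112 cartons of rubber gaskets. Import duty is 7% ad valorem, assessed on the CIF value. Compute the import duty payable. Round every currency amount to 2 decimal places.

Import duty: GBP 9702.19

Import duty = 138602.77 × 7% = 9702.19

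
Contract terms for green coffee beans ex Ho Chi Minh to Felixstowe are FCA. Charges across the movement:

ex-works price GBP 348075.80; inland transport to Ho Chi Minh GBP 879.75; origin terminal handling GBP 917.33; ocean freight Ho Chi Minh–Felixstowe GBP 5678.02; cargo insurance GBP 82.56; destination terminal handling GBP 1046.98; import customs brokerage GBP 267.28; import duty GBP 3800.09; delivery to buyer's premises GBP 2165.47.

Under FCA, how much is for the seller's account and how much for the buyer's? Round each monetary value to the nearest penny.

Seller: GBP 348955.55; buyer: GBP 13957.73

FCA: the seller delivers export-cleared goods to the carrier; the buyer bears costs from that point.
Seller's account: goods 348075.80 + inland to port 879.75 = 348955.55
Buyer's account: origin terminal 917.33 + freight 5678.02 + insurance 82.56 + destination terminal 1046.98 + brokerage 267.28 + duty 3800.09 + delivery 2165.47 = 13957.73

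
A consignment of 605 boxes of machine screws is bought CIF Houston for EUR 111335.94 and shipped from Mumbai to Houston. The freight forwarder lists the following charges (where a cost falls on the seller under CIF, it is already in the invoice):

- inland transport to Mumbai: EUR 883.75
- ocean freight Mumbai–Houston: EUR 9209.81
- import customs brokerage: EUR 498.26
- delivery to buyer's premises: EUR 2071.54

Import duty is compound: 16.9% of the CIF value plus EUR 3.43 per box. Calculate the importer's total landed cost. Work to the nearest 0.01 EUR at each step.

CIF: the seller pays costs through ocean freight and marine insurance to the destination port.
Already in the invoice (seller's account under CIF): inland to port, freight — exclude.
The CIF price already equals the CIF value: 111335.94
Ad valorem component: 111335.94 × 16.9% = 18815.77
Specific component: 605 × 3.43 = 2075.15
Import duty = 18815.77 + 2075.15 = 20890.92
Buyer bears: brokerage 498.26 + delivery 2071.54 + duty 20890.92 = 23460.72
Landed cost = invoice 111335.94 + 23460.72 = 134796.66

Total landed cost: EUR 134796.66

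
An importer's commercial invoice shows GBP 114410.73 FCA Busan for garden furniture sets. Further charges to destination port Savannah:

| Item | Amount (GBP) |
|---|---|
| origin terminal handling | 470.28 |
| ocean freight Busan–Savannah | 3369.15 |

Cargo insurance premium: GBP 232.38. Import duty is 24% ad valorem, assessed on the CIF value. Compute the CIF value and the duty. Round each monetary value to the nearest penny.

CIF = FCA price + pre-shipment costs + freight + insurance
CIF = 114410.73 + 470.28 + 3369.15 + 232.38 = 118482.54
Import duty = 118482.54 × 24% = 28435.81

CIF value: GBP 118482.54; import duty: GBP 28435.81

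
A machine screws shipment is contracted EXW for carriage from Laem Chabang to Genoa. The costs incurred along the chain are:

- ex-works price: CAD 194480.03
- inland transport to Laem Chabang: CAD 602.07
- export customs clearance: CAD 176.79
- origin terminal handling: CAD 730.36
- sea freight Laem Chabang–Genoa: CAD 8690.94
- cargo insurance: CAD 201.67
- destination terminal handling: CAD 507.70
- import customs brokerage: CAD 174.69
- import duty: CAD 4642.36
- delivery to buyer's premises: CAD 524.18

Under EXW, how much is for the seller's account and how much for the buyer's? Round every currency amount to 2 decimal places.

Seller: CAD 194480.03; buyer: CAD 16250.76

EXW: the seller makes goods available at their premises; the buyer bears all onward costs.
Seller's account: goods 194480.03 = 194480.03
Buyer's account: inland to port 602.07 + export clearance 176.79 + origin terminal 730.36 + freight 8690.94 + insurance 201.67 + destination terminal 507.70 + brokerage 174.69 + duty 4642.36 + delivery 524.18 = 16250.76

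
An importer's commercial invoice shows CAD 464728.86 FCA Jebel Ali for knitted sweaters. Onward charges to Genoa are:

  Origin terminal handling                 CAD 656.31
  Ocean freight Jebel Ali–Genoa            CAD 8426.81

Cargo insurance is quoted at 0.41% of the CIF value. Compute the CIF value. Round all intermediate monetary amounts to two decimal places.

CIF value: CAD 475762.61

Let C be the CIF value. C = FCA price + pre-shipment costs + freight + 0.41% × C
C − 0.41% × C = 464728.86 + 656.31 + 8426.81
0.9959 × C = 473811.98
C = 473811.98 / 0.9959 = 475762.61
Insurance premium = 0.41% × 475762.61 = 1950.63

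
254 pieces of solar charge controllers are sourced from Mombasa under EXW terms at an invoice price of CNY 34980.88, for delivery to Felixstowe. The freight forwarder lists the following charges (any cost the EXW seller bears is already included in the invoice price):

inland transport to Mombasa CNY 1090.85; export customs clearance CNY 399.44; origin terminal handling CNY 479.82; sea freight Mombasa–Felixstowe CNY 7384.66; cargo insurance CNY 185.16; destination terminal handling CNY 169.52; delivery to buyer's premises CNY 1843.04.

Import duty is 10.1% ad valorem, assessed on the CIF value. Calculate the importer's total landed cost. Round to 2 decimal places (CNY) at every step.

EXW: the seller makes goods available at their premises; the buyer bears all onward costs.
CIF value = EXW price + inland to port + export clearance + origin terminal + freight + insurance = 34980.88 + 1090.85 + 399.44 + 479.82 + 7384.66 + 185.16 = 44520.81
Import duty = 44520.81 × 10.1% = 4496.60
Buyer bears: inland to port 1090.85 + export clearance 399.44 + origin terminal 479.82 + freight 7384.66 + insurance 185.16 + destination terminal 169.52 + delivery 1843.04 + duty 4496.60 = 16049.09
Landed cost = invoice 34980.88 + 16049.09 = 51029.97

Total landed cost: CNY 51029.97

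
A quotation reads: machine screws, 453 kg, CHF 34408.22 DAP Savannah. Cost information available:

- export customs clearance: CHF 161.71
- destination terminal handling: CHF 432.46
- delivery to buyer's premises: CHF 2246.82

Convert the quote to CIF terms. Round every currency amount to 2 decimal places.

CIF price: CHF 31728.94

Not relevant to the conversion: export clearance — on the seller under both DAP and CIF; already in the DAP price and stays in the CIF price.
From DAP to CIF, the seller no longer bears: destination terminal, delivery.
CIF price = 34408.22 − 432.46 − 2246.82 = 31728.94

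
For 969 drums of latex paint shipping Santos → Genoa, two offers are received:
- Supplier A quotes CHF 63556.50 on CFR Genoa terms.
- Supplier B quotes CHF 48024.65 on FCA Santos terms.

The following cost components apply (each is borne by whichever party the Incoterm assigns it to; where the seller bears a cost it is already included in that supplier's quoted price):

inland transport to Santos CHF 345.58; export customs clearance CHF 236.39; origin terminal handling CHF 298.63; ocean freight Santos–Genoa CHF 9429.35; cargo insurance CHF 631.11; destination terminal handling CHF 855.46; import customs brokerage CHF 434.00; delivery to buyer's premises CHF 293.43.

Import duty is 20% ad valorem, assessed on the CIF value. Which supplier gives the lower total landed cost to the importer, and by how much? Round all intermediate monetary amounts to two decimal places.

Supplier A (CFR):
CIF value = CFR price + insurance = 63556.50 + 631.11 = 64187.61
Import duty = 64187.61 × 20% = 12837.52
Buyer bears (A): 631.11 + 855.46 + 434.00 + 293.43 = 2214.00
Landed cost (A) = invoice 63556.50 + 2214.00 + duty 12837.52 = 78608.02
Supplier B (FCA):
CIF value = FCA price + origin terminal + freight + insurance = 48024.65 + 298.63 + 9429.35 + 631.11 = 58383.74
Import duty = 58383.74 × 20% = 11676.75
Buyer bears (B): 298.63 + 9429.35 + 631.11 + 855.46 + 434.00 + 293.43 = 11941.98
Landed cost (B) = invoice 48024.65 + 11941.98 + duty 11676.75 = 71643.38
Difference = |78608.02 − 71643.38| = 6964.64

Supplier B is cheaper by CHF 6964.64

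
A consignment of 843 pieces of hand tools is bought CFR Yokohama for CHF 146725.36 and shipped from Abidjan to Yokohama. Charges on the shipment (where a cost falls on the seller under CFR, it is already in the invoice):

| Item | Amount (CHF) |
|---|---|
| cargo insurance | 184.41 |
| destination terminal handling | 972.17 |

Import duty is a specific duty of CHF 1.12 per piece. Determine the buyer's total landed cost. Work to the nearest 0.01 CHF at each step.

Total landed cost: CHF 148826.10

CFR: the seller pays costs through ocean freight to the destination port, but not insurance.
CIF value = CFR price + insurance = 146725.36 + 184.41 = 146909.77
Import duty = 843 × 1.12 = 944.16
Buyer bears: insurance 184.41 + destination terminal 972.17 + duty 944.16 = 2100.74
Landed cost = invoice 146725.36 + 2100.74 = 148826.10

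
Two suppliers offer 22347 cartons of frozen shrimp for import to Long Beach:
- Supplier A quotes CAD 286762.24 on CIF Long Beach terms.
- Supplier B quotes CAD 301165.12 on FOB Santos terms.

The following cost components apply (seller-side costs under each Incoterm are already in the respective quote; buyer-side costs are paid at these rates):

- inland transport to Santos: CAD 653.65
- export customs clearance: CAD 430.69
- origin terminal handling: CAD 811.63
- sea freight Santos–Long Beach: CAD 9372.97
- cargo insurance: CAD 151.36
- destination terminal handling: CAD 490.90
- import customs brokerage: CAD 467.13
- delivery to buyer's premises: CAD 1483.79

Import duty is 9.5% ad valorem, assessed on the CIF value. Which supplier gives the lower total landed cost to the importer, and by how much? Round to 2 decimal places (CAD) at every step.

Supplier A is cheaper by CAD 26200.30

Supplier A (CIF):
The CIF price already equals the CIF value: 286762.24
Import duty = 286762.24 × 9.5% = 27242.41
Buyer bears (A): 490.90 + 467.13 + 1483.79 = 2441.82
Landed cost (A) = invoice 286762.24 + 2441.82 + duty 27242.41 = 316446.47
Supplier B (FOB):
CIF value = FOB price + freight + insurance = 301165.12 + 9372.97 + 151.36 = 310689.45
Import duty = 310689.45 × 9.5% = 29515.50
Buyer bears (B): 9372.97 + 151.36 + 490.90 + 467.13 + 1483.79 = 11966.15
Landed cost (B) = invoice 301165.12 + 11966.15 + duty 29515.50 = 342646.77
Difference = |316446.47 − 342646.77| = 26200.30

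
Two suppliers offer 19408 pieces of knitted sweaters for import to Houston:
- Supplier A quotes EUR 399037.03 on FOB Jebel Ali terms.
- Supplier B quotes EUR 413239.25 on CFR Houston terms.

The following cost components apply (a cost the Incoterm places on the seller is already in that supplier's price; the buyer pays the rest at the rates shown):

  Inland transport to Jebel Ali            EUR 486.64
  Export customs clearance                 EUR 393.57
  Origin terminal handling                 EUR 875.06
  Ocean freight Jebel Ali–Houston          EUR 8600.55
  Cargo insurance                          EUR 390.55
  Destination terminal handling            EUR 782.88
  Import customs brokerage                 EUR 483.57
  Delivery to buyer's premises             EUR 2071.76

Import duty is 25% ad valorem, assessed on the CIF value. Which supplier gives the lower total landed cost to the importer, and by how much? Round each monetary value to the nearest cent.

Supplier A is cheaper by EUR 7002.09

Supplier A (FOB):
CIF value = FOB price + freight + insurance = 399037.03 + 8600.55 + 390.55 = 408028.13
Import duty = 408028.13 × 25% = 102007.03
Buyer bears (A): 8600.55 + 390.55 + 782.88 + 483.57 + 2071.76 = 12329.31
Landed cost (A) = invoice 399037.03 + 12329.31 + duty 102007.03 = 513373.37
Supplier B (CFR):
CIF value = CFR price + insurance = 413239.25 + 390.55 = 413629.80
Import duty = 413629.80 × 25% = 103407.45
Buyer bears (B): 390.55 + 782.88 + 483.57 + 2071.76 = 3728.76
Landed cost (B) = invoice 413239.25 + 3728.76 + duty 103407.45 = 520375.46
Difference = |513373.37 − 520375.46| = 7002.09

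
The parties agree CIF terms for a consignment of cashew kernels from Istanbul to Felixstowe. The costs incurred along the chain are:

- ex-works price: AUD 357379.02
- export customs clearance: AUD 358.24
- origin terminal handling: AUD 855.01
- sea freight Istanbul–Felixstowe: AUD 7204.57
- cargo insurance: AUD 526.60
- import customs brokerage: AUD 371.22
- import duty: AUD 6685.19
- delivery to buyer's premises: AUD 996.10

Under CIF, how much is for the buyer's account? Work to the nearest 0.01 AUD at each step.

Buyer's account: AUD 8052.51

CIF: the seller pays costs through ocean freight and marine insurance to the destination port.
Seller's account: goods 357379.02 + export clearance 358.24 + origin terminal 855.01 + freight 7204.57 + insurance 526.60 = 366323.44
Buyer's account: brokerage 371.22 + duty 6685.19 + delivery 996.10 = 8052.51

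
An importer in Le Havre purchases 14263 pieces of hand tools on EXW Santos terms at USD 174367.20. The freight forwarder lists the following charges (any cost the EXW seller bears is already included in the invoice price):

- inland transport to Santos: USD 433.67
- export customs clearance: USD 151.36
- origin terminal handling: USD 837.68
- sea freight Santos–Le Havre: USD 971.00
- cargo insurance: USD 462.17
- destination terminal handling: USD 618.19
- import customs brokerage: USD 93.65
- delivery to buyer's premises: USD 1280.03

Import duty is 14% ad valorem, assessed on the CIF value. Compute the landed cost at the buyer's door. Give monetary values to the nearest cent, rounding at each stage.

EXW: the seller makes goods available at their premises; the buyer bears all onward costs.
CIF value = EXW price + inland to port + export clearance + origin terminal + freight + insurance = 174367.20 + 433.67 + 151.36 + 837.68 + 971.00 + 462.17 = 177223.08
Import duty = 177223.08 × 14% = 24811.23
Buyer bears: inland to port 433.67 + export clearance 151.36 + origin terminal 837.68 + freight 971.00 + insurance 462.17 + destination terminal 618.19 + brokerage 93.65 + delivery 1280.03 + duty 24811.23 = 29658.98
Landed cost = invoice 174367.20 + 29658.98 = 204026.18

Total landed cost: USD 204026.18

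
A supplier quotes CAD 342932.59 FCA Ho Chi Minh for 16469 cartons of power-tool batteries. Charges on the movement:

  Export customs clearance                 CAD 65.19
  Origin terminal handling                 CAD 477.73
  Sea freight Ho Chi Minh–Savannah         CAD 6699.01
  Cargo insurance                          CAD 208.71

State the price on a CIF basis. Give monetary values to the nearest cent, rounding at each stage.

CIF price: CAD 350318.04

Not relevant to the conversion: export clearance — on the seller under both FCA and CIF; already in the FCA price and stays in the CIF price.
From FCA to CIF, the seller additionally bears: origin terminal, freight, insurance.
CIF price = 342932.59 + 477.73 + 6699.01 + 208.71 = 350318.04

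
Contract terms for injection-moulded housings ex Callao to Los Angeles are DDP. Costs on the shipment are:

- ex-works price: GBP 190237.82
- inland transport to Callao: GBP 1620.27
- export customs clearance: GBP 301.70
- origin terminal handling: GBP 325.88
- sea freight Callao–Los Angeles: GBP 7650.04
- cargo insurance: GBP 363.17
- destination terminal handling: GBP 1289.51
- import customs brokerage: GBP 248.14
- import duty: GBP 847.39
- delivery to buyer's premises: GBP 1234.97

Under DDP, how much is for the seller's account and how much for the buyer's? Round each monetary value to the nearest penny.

DDP: the seller bears all costs including import duty.
Seller's account: goods 190237.82 + inland to port 1620.27 + export clearance 301.70 + origin terminal 325.88 + freight 7650.04 + insurance 363.17 + destination terminal 1289.51 + brokerage 248.14 + duty 847.39 + delivery 1234.97 = 204118.89
Buyer's account: 0.00

Seller: GBP 204118.89; buyer: GBP 0.00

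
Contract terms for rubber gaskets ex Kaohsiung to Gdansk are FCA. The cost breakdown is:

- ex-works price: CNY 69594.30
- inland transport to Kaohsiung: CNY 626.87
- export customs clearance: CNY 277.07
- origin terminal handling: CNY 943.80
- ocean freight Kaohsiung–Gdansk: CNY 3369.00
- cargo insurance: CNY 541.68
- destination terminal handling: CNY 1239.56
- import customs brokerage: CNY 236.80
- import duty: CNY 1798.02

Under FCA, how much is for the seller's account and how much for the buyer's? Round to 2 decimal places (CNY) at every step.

Seller: CNY 70498.24; buyer: CNY 8128.86

FCA: the seller delivers export-cleared goods to the carrier; the buyer bears costs from that point.
Seller's account: goods 69594.30 + inland to port 626.87 + export clearance 277.07 = 70498.24
Buyer's account: origin terminal 943.80 + freight 3369.00 + insurance 541.68 + destination terminal 1239.56 + brokerage 236.80 + duty 1798.02 = 8128.86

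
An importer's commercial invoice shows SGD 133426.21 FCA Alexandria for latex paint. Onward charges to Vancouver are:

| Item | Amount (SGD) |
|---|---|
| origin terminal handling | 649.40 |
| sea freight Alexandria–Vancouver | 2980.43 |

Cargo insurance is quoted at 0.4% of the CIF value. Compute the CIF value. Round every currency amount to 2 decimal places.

CIF value: SGD 137606.47

Let C be the CIF value. C = FCA price + pre-shipment costs + freight + 0.4% × C
C − 0.4% × C = 133426.21 + 649.40 + 2980.43
0.996 × C = 137056.04
C = 137056.04 / 0.996 = 137606.47
Insurance premium = 0.4% × 137606.47 = 550.43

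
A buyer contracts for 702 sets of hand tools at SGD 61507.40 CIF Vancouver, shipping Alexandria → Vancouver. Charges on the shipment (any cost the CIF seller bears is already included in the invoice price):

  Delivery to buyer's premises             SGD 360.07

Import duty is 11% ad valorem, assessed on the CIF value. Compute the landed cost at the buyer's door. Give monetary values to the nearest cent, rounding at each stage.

CIF: the seller pays costs through ocean freight and marine insurance to the destination port.
The CIF price already equals the CIF value: 61507.40
Import duty = 61507.40 × 11% = 6765.81
Buyer bears: delivery 360.07 + duty 6765.81 = 7125.88
Landed cost = invoice 61507.40 + 7125.88 = 68633.28

Total landed cost: SGD 68633.28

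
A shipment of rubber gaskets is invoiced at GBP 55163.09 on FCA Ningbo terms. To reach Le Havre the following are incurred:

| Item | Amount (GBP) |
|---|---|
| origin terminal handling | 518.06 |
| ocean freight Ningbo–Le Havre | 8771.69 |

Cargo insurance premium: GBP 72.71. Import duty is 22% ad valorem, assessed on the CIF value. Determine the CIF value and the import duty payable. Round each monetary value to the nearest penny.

CIF value: GBP 64525.55; import duty: GBP 14195.62

CIF = FCA price + pre-shipment costs + freight + insurance
CIF = 55163.09 + 518.06 + 8771.69 + 72.71 = 64525.55
Import duty = 64525.55 × 22% = 14195.62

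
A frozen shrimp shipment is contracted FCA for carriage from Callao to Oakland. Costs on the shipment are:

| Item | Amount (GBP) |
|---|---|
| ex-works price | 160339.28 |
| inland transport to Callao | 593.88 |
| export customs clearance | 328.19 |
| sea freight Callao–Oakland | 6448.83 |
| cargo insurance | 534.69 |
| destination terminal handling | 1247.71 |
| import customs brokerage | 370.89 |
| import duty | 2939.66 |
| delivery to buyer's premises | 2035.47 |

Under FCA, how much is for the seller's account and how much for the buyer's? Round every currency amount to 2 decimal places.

FCA: the seller delivers export-cleared goods to the carrier; the buyer bears costs from that point.
Seller's account: goods 160339.28 + inland to port 593.88 + export clearance 328.19 = 161261.35
Buyer's account: freight 6448.83 + insurance 534.69 + destination terminal 1247.71 + brokerage 370.89 + duty 2939.66 + delivery 2035.47 = 13577.25

Seller: GBP 161261.35; buyer: GBP 13577.25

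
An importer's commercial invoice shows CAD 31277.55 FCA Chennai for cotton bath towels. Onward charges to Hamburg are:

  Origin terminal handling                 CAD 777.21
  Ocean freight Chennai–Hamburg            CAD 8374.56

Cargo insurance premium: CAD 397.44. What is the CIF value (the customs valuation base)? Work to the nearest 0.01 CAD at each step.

CIF = FCA price + pre-shipment costs + freight + insurance
CIF = 31277.55 + 777.21 + 8374.56 + 397.44 = 40826.76

CIF value: CAD 40826.76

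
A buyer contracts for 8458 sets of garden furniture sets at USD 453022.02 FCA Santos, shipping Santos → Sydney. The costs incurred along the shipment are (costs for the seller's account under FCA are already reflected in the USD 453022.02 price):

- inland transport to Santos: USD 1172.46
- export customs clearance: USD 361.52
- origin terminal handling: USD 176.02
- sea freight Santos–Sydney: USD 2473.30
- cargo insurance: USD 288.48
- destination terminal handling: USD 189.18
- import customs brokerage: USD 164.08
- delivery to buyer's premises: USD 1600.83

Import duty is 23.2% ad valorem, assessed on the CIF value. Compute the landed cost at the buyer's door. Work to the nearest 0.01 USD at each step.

Total landed cost: USD 563696.59

FCA: the seller delivers export-cleared goods to the carrier; the buyer bears costs from that point.
Already in the invoice (seller's account under FCA): inland to port, export clearance — exclude.
CIF value = FCA price + origin terminal + freight + insurance = 453022.02 + 176.02 + 2473.30 + 288.48 = 455959.82
Import duty = 455959.82 × 23.2% = 105782.68
Buyer bears: origin terminal 176.02 + freight 2473.30 + insurance 288.48 + destination terminal 189.18 + brokerage 164.08 + delivery 1600.83 + duty 105782.68 = 110674.57
Landed cost = invoice 453022.02 + 110674.57 = 563696.59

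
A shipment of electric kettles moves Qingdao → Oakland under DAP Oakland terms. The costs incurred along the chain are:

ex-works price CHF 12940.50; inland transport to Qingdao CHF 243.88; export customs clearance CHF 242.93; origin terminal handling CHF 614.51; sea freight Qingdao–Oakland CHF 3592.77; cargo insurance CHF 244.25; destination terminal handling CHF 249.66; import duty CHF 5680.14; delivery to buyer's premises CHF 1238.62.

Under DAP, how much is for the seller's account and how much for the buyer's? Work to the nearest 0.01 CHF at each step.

DAP: the seller bears all costs to the named destination except import duty and clearance.
Seller's account: goods 12940.50 + inland to port 243.88 + export clearance 242.93 + origin terminal 614.51 + freight 3592.77 + insurance 244.25 + destination terminal 249.66 + delivery 1238.62 = 19367.12
Buyer's account: duty 5680.14 = 5680.14

Seller: CHF 19367.12; buyer: CHF 5680.14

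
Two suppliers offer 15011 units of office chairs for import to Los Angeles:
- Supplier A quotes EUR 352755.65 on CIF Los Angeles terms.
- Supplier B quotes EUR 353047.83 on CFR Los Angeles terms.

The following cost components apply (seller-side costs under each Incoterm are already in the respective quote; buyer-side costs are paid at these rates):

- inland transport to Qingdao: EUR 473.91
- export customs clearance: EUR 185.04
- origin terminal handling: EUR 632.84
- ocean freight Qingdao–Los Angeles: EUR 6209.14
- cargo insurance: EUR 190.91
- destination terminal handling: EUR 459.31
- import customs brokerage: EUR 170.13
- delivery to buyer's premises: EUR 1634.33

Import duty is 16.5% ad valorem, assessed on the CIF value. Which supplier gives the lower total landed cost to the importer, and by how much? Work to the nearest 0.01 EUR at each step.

Supplier A (CIF):
The CIF price already equals the CIF value: 352755.65
Import duty = 352755.65 × 16.5% = 58204.68
Buyer bears (A): 459.31 + 170.13 + 1634.33 = 2263.77
Landed cost (A) = invoice 352755.65 + 2263.77 + duty 58204.68 = 413224.10
Supplier B (CFR):
CIF value = CFR price + insurance = 353047.83 + 190.91 = 353238.74
Import duty = 353238.74 × 16.5% = 58284.39
Buyer bears (B): 190.91 + 459.31 + 170.13 + 1634.33 = 2454.68
Landed cost (B) = invoice 353047.83 + 2454.68 + duty 58284.39 = 413786.90
Difference = |413224.10 − 413786.90| = 562.80

Supplier A is cheaper by EUR 562.80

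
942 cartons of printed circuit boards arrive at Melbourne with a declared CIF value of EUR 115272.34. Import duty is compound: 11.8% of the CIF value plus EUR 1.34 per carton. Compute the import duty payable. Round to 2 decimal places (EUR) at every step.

Ad valorem component: 115272.34 × 11.8% = 13602.14
Specific component: 942 × 1.34 = 1262.28
Import duty = 13602.14 + 1262.28 = 14864.42

Import duty: EUR 14864.42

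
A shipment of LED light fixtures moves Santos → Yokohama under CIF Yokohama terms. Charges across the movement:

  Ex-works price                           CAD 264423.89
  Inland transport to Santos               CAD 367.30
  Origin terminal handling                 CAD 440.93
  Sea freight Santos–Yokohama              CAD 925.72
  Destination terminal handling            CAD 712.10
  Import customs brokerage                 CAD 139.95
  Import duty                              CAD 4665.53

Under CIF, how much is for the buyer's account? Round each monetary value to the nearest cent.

CIF: the seller pays costs through ocean freight and marine insurance to the destination port.
Seller's account: goods 264423.89 + inland to port 367.30 + origin terminal 440.93 + freight 925.72 = 266157.84
Buyer's account: destination terminal 712.10 + brokerage 139.95 + duty 4665.53 = 5517.58

Buyer's account: CAD 5517.58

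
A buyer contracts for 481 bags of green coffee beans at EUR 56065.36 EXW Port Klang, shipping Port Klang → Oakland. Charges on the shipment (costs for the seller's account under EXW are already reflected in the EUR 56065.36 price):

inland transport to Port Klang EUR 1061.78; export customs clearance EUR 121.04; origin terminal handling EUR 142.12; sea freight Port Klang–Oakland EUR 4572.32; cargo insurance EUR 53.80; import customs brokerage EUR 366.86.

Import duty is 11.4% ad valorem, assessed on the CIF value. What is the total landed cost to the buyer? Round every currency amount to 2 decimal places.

EXW: the seller makes goods available at their premises; the buyer bears all onward costs.
CIF value = EXW price + inland to port + export clearance + origin terminal + freight + insurance = 56065.36 + 1061.78 + 121.04 + 142.12 + 4572.32 + 53.80 = 62016.42
Import duty = 62016.42 × 11.4% = 7069.87
Buyer bears: inland to port 1061.78 + export clearance 121.04 + origin terminal 142.12 + freight 4572.32 + insurance 53.80 + brokerage 366.86 + duty 7069.87 = 13387.79
Landed cost = invoice 56065.36 + 13387.79 = 69453.15

Total landed cost: EUR 69453.15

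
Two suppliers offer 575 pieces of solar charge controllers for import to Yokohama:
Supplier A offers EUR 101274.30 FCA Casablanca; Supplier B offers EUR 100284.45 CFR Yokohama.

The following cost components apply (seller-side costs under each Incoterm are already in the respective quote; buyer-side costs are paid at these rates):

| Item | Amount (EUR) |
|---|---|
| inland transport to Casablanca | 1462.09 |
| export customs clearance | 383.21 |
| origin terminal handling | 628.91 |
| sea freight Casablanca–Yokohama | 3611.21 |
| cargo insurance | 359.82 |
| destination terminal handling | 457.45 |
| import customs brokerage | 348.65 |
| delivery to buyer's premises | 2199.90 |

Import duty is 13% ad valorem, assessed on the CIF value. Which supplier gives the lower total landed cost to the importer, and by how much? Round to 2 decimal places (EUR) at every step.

Supplier B is cheaper by EUR 5909.86

Supplier A (FCA):
CIF value = FCA price + origin terminal + freight + insurance = 101274.30 + 628.91 + 3611.21 + 359.82 = 105874.24
Import duty = 105874.24 × 13% = 13763.65
Buyer bears (A): 628.91 + 3611.21 + 359.82 + 457.45 + 348.65 + 2199.90 = 7605.94
Landed cost (A) = invoice 101274.30 + 7605.94 + duty 13763.65 = 122643.89
Supplier B (CFR):
CIF value = CFR price + insurance = 100284.45 + 359.82 = 100644.27
Import duty = 100644.27 × 13% = 13083.76
Buyer bears (B): 359.82 + 457.45 + 348.65 + 2199.90 = 3365.82
Landed cost (B) = invoice 100284.45 + 3365.82 + duty 13083.76 = 116734.03
Difference = |122643.89 − 116734.03| = 5909.86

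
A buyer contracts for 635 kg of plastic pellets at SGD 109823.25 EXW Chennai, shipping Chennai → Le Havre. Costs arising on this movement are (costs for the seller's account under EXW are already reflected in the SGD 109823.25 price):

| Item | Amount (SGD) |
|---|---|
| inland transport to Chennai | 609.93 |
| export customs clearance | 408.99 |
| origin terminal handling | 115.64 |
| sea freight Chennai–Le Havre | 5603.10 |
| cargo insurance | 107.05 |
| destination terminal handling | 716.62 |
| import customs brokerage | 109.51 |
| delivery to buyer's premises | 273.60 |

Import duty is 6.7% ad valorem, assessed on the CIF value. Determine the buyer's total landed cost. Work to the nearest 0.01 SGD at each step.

EXW: the seller makes goods available at their premises; the buyer bears all onward costs.
CIF value = EXW price + inland to port + export clearance + origin terminal + freight + insurance = 109823.25 + 609.93 + 408.99 + 115.64 + 5603.10 + 107.05 = 116667.96
Import duty = 116667.96 × 6.7% = 7816.75
Buyer bears: inland to port 609.93 + export clearance 408.99 + origin terminal 115.64 + freight 5603.10 + insurance 107.05 + destination terminal 716.62 + brokerage 109.51 + delivery 273.60 + duty 7816.75 = 15761.19
Landed cost = invoice 109823.25 + 15761.19 = 125584.44

Total landed cost: SGD 125584.44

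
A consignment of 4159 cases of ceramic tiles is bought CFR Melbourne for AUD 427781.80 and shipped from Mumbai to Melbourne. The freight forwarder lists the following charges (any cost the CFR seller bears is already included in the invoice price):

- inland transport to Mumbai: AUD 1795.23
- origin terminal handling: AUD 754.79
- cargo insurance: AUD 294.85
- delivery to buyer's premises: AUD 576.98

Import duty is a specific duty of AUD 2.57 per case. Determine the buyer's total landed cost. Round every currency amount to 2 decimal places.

CFR: the seller pays costs through ocean freight to the destination port, but not insurance.
Already in the invoice (seller's account under CFR): inland to port, origin terminal — exclude.
CIF value = CFR price + insurance = 427781.80 + 294.85 = 428076.65
Import duty = 4159 × 2.57 = 10688.63
Buyer bears: insurance 294.85 + delivery 576.98 + duty 10688.63 = 11560.46
Landed cost = invoice 427781.80 + 11560.46 = 439342.26

Total landed cost: AUD 439342.26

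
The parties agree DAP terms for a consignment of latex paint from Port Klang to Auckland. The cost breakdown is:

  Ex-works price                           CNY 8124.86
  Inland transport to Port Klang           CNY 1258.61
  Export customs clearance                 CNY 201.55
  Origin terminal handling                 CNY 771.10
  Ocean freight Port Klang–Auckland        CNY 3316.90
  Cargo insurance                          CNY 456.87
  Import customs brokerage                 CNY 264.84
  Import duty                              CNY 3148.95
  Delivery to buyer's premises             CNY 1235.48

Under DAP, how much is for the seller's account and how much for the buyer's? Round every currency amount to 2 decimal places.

DAP: the seller bears all costs to the named destination except import duty and clearance.
Seller's account: goods 8124.86 + inland to port 1258.61 + export clearance 201.55 + origin terminal 771.10 + freight 3316.90 + insurance 456.87 + delivery 1235.48 = 15365.37
Buyer's account: brokerage 264.84 + duty 3148.95 = 3413.79

Seller: CNY 15365.37; buyer: CNY 3413.79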